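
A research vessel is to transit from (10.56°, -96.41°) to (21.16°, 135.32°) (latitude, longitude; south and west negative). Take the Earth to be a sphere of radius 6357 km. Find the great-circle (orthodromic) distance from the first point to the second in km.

13326 km

Haversine: a = sin²(Δφ/2)+cos φ₁ cos φ₂ sin²(Δλ/2) = 0.75084;  σ = 2·atan2(√a,√(1−a))
σ = 120.111° → d = Rσ = 6357·2.09633 = 13326 km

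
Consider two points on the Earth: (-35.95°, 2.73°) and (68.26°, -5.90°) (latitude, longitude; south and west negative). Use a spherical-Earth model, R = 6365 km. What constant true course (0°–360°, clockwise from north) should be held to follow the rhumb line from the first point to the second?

Meridional parts: M(φ₁)=-0.6732, M(φ₂)=+1.6501 → ΔM = +2.3233;  Δλ = -0.1506 rad
tan C = Δλ / ΔM = -0.0648 → C = 356.29°

356.3°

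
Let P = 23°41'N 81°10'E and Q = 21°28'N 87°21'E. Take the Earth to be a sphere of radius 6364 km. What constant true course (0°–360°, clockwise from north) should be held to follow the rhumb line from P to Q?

Δψ = ln[tan(π/4+φ₂/2)/tan(π/4+φ₁/2)] = -0.0419
Δλ = +0.1079 rad (taken the short way round)
course = atan2(Δλ, Δψ) = 111.22°

111.2°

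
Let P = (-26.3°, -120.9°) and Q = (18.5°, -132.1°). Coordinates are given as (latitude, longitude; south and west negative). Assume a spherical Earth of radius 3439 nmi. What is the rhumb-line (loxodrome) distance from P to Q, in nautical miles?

2767 nmi

Rhumb course C = atan2(Δλ, Δψ) with Δψ = ln[tan(π/4+φ₂/2)/tan(π/4+φ₁/2)] = +0.8047, Δλ = -0.1955 → C = 346.35°
d = R·|Δφ| / |cos C| = 3439·0.78191 / 0.97174 = 2767 nmi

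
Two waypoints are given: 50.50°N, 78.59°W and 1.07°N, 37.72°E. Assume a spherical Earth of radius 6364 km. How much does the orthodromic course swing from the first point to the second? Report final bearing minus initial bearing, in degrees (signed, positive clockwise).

+75.3°

Initial bearing θ₁ = atan2(sin Δλ cos φ₂, cos φ₁ sin φ₂ − sin φ₁ cos φ₂ cos Δλ) = 68.46°
Final bearing θ₂ = (initial bearing from the destination back to the start) + 180° = 143.72°
Δθ = θ₂ − θ₁ = +75.3°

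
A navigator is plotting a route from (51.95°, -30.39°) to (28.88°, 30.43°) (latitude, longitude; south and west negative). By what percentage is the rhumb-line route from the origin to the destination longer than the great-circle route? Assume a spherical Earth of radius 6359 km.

Great circle: σ = 0.8718 rad → d_gc = Rσ = 5543.7 km
Rhumb: Δφ = -0.4026, Δλ = +1.0615, Δψ = -0.5379, q = Δφ/Δψ = 0.7486 → d_rh = R√(Δφ²+q²Δλ²) = 5664.7 km
Excess = (5664.7 − 5543.7) / 5543.7 = 121.0 / 5543.7 = 2.18% ≈ 2.2%

2.2%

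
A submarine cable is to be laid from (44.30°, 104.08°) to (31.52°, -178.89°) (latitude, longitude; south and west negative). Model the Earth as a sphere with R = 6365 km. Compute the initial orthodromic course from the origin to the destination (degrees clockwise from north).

N = sin Δλ·cos φ₂ = +0.8307;  D = cos φ₁ sin φ₂ − sin φ₁ cos φ₂ cos Δλ = +0.2405
initial course = atan2(N, D) = 73.85°

73.9°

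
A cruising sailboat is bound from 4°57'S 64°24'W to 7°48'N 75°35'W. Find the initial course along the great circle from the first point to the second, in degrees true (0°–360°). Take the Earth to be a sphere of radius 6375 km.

318.7°

N = sin Δλ·cos φ₂ = -0.1922;  D = cos φ₁ sin φ₂ − sin φ₁ cos φ₂ cos Δλ = +0.2191
initial course = atan2(N, D) = 318.75°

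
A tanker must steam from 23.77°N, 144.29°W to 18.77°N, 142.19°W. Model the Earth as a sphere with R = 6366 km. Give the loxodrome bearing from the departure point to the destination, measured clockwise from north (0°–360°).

Δψ = ln[tan(π/4+φ₂/2)/tan(π/4+φ₁/2)] = -0.0937
Δλ = +0.0367 rad (taken the short way round)
course = atan2(Δλ, Δψ) = 158.63°

158.6°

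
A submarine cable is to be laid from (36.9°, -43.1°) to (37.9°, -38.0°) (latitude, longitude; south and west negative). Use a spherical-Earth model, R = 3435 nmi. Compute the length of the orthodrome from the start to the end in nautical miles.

cos σ = sin φ₁ sin φ₂ + cos φ₁ cos φ₂ cos Δλ
      = sin(36.90°)sin(37.90°) + cos(36.90°)cos(37.90°)cos(5.10°) = 0.9973
σ = 4.172° → d = Rσ = 3435·0.07282 = 250 nmi

250 nmi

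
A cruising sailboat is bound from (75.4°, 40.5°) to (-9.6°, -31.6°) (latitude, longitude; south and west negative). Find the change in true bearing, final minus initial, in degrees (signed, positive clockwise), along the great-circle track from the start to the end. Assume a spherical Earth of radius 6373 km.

-56.4°

At departure: θ₁ = atan2(sin Δλ cos φ₂, cos φ₁ sin φ₂ − sin φ₁ cos φ₂ cos Δλ) = 250.33°
At arrival: θ₂ = atan2(sin Δλ cos φ₁, −cos φ₂ sin φ₁ + sin φ₂ cos φ₁ cos Δλ) = 193.93°
Δθ = θ₂ − θ₁ = -56.4°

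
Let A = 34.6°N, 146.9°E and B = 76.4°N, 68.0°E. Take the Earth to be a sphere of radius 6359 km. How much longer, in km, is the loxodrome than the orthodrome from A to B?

Great circle: cos σ = sin φ₁ sin φ₂ + cos φ₁ cos φ₂ cos Δλ,  σ = 0.9407 rad → d_gc = 5982.2 km
Rhumb line: Δψ = +1.4823, q = Δφ/Δψ = 0.4922, d_rh = R√(Δφ²+q²Δλ²) = 6332.3 km
Excess = 6332.3 − 5982.2 = 350.1 ≈ 350 km

350 km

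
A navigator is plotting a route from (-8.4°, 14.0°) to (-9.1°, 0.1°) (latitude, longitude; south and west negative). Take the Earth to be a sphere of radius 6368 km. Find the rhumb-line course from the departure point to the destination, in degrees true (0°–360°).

267.1°

Meridional parts: M(φ₁)=-0.1471, M(φ₂)=-0.1595 → ΔM = -0.0124;  Δλ = -0.2426 rad
tan C = Δλ / ΔM = +19.6259 → C = 267.08°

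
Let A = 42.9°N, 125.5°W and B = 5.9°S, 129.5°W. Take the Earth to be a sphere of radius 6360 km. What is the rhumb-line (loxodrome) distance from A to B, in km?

5432 km

Δψ = ln[tan(π/4+φ₂/2)/tan(π/4+φ₁/2)] = -0.9336;  Δφ = -0.8517 rad,  Δλ = -0.0698 rad
q = Δφ/Δψ = 0.9123
d = R·√(Δφ² + q²Δλ²) = 6360·0.85410 = 5432 km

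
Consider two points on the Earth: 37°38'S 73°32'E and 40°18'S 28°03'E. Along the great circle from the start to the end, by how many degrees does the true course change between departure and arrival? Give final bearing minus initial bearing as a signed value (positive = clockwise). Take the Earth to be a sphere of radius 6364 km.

+29.5°

Initial bearing θ₁ = atan2(sin Δλ cos φ₂, cos φ₁ sin φ₂ − sin φ₁ cos φ₂ cos Δλ) = 251.15°
Final bearing θ₂ = (initial bearing from the destination back to the start) + 180° = 280.69°
Δθ = θ₂ − θ₁ = +29.5°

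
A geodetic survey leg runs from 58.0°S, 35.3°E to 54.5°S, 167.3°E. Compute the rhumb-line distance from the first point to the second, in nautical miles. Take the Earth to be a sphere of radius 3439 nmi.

Δψ = ln[tan(π/4+φ₂/2)/tan(π/4+φ₁/2)] = +0.1100;  Δφ = +0.0611 rad,  Δλ = +2.3038 rad
q = Δφ/Δψ = 0.5551
d = R·√(Δφ² + q²Δλ²) = 3439·1.28031 = 4403 nmi

4403 nmi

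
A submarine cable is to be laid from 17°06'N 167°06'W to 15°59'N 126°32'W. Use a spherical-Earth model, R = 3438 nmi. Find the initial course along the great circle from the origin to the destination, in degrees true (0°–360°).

85.6°

θ = atan2( sin Δλ·cos φ₂ ,  cos φ₁ sin φ₂ − sin φ₁ cos φ₂ cos Δλ )
  = atan2(+0.6252, +0.0485) = 85.57°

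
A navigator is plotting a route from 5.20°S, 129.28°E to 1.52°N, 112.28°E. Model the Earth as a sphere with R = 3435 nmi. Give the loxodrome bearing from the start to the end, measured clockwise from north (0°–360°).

Meridional parts: M(φ₁)=-0.0909, M(φ₂)=+0.0265 → ΔM = +0.1174;  Δλ = -0.2967 rad
tan C = Δλ / ΔM = -2.5270 → C = 291.59°

291.6°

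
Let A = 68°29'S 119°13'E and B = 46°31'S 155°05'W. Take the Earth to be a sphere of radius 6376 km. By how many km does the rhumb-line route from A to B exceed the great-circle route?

379 km

Great circle: cos σ = sin φ₁ sin φ₂ + cos φ₁ cos φ₂ cos Δλ,  σ = 0.8039 rad → d_gc = 5125.4 km
Rhumb line: Δψ = +0.7414, q = Δφ/Δψ = 0.5171, d_rh = R√(Δφ²+q²Δλ²) = 5504.4 km
Excess = 5504.4 − 5125.4 = 379.0 ≈ 379 km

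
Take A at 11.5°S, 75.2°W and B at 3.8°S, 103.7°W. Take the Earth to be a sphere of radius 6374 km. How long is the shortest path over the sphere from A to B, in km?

cos σ = sin φ₁ sin φ₂ + cos φ₁ cos φ₂ cos Δλ
      = sin(-11.50°)sin(-3.80°) + cos(-11.50°)cos(-3.80°)cos(-28.50°) = 0.8725
σ = 29.250° → d = Rσ = 6374·0.51051 = 3254 km

3254 km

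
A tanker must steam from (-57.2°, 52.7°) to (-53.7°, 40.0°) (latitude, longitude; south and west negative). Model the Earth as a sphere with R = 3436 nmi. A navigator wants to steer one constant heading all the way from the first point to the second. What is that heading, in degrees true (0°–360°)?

295.9°

Δψ = ln[tan(π/4+φ₂/2)/tan(π/4+φ₁/2)] = +0.1078
Δλ = -0.2217 rad (taken the short way round)
course = atan2(Δλ, Δψ) = 295.94°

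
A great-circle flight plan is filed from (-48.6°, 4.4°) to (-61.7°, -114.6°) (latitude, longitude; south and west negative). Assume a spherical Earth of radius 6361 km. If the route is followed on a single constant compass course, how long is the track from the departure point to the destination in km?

Δψ = ln[tan(π/4+φ₂/2)/tan(π/4+φ₁/2)] = -0.4047;  Δφ = -0.2286 rad,  Δλ = -2.0769 rad
q = Δφ/Δψ = 0.5650
d = R·√(Δφ² + q²Δλ²) = 6361·1.19551 = 7605 km

7605 km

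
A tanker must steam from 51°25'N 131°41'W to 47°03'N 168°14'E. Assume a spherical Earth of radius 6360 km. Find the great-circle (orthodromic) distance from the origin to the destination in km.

Haversine: a = sin²(Δφ/2)+cos φ₁ cos φ₂ sin²(Δλ/2) = 0.10795;  σ = 2·atan2(√a,√(1−a))
σ = 38.363° → d = Rσ = 6360·0.66956 = 4258 km

4258 km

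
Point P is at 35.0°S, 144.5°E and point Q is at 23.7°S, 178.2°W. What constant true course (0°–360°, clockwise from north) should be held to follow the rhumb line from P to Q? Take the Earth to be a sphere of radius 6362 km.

Meridional parts: M(φ₁)=-0.6528, M(φ₂)=-0.4260 → ΔM = +0.2269;  Δλ = +0.6510 rad
tan C = Δλ / ΔM = +2.8696 → C = 70.79°

70.8°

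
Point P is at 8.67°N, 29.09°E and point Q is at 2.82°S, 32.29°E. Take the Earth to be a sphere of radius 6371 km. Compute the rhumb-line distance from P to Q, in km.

1326 km

Δψ = ln[tan(π/4+φ₂/2)/tan(π/4+φ₁/2)] = -0.2011;  Δφ = -0.2005 rad,  Δλ = +0.0559 rad
q = Δφ/Δψ = 0.9970
d = R·√(Δφ² + q²Δλ²) = 6371·0.20813 = 1326 km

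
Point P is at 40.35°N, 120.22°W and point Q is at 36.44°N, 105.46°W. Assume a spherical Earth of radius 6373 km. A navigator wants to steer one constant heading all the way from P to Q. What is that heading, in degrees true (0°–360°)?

Δψ = ln[tan(π/4+φ₂/2)/tan(π/4+φ₁/2)] = -0.0871
Δλ = +0.2576 rad (taken the short way round)
course = atan2(Δλ, Δψ) = 108.68°

108.7°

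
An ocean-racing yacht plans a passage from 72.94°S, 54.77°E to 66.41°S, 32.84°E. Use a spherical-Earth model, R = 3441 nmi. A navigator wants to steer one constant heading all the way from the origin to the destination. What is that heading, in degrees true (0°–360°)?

310.8°

Meridional parts: M(φ₁)=-1.8972, M(φ₂)=-1.5663 → ΔM = +0.3309;  Δλ = -0.3828 rad
tan C = Δλ / ΔM = -1.1566 → C = 310.85°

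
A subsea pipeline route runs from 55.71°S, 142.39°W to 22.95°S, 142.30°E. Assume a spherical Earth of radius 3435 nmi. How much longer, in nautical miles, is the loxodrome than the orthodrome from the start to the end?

129 nmi

Great circle: cos σ = sin φ₁ sin φ₂ + cos φ₁ cos φ₂ cos Δλ,  σ = 1.0999 rad → d_gc = 3778.0 nmi
Rhumb line: Δψ = +0.7643, q = Δφ/Δψ = 0.7481, d_rh = R√(Δφ²+q²Δλ²) = 3907.1 nmi
Excess = 3907.1 − 3778.0 = 129.1 ≈ 129 nmi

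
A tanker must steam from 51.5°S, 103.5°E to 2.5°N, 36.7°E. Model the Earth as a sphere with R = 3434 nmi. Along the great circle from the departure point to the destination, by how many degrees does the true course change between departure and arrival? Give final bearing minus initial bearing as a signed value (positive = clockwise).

Initial bearing θ₁ = atan2(sin Δλ cos φ₂, cos φ₁ sin φ₂ − sin φ₁ cos φ₂ cos Δλ) = 290.05°
Final bearing θ₂ = (initial bearing from the destination back to the start) + 180° = 324.17°
Δθ = θ₂ − θ₁ = +34.1°

+34.1°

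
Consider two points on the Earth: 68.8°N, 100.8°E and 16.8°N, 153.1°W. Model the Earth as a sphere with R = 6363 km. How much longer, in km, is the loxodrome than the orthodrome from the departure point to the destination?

Great circle: cos σ = sin φ₁ sin φ₂ + cos φ₁ cos φ₂ cos Δλ,  σ = 1.3964 rad → d_gc = 8885.6 km
Rhumb line: Δψ = -1.3784, q = Δφ/Δψ = 0.6584, d_rh = R√(Δφ²+q²Δλ²) = 9671.7 km
Excess = 9671.7 − 8885.6 = 786.1 ≈ 786 km

786 km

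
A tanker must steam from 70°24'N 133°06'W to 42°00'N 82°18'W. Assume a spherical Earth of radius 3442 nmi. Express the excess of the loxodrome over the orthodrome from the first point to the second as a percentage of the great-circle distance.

Great circle: σ = 0.6634 rad → d_gc = Rσ = 2283.3 nmi
Rhumb: Δφ = -0.4957, Δλ = +0.8866, Δψ = -0.9469, q = Δφ/Δψ = 0.5235 → d_rh = R√(Δφ²+q²Δλ²) = 2337.3 nmi
Excess = (2337.3 − 2283.3) / 2283.3 = 54.0 / 2283.3 = 2.36% ≈ 2.4%

2.4%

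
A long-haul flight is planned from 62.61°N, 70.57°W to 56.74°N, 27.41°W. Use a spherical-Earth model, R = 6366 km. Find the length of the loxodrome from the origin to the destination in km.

Δψ = ln[tan(π/4+φ₂/2)/tan(π/4+φ₁/2)] = -0.2035;  Δφ = -0.1025 rad,  Δλ = +0.7533 rad
q = Δφ/Δψ = 0.5034
d = R·√(Δφ² + q²Δλ²) = 6366·0.39279 = 2501 km

2501 km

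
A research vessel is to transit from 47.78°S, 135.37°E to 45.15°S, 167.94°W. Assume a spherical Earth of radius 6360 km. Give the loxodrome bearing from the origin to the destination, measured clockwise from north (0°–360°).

Meridional parts: M(φ₁)=-0.9517, M(φ₂)=-0.8851 → ΔM = +0.0667;  Δλ = +0.9894 rad
tan C = Δλ / ΔM = +14.8429 → C = 86.15°

86.1°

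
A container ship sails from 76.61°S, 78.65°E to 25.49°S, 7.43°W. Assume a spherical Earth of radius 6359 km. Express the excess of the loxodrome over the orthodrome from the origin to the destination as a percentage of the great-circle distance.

6.5%

Great circle: σ = 1.1230 rad → d_gc = Rσ = 7141.4 km
Rhumb: Δφ = +0.8922, Δλ = -1.5024, Δψ = +1.6820, q = Δφ/Δψ = 0.5305 → d_rh = R√(Δφ²+q²Δλ²) = 7607.4 km
Excess = (7607.4 − 7141.4) / 7141.4 = 466.0 / 7141.4 = 6.53% ≈ 6.5%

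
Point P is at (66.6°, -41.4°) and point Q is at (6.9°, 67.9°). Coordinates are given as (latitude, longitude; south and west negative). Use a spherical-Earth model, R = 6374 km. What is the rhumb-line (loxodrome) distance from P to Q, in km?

Δψ = ln[tan(π/4+φ₂/2)/tan(π/4+φ₁/2)] = -1.4539;  Δφ = -1.0420 rad,  Δλ = +1.9076 rad
q = Δφ/Δψ = 0.7167
d = R·√(Δφ² + q²Δλ²) = 6374·1.71896 = 10957 km

10957 km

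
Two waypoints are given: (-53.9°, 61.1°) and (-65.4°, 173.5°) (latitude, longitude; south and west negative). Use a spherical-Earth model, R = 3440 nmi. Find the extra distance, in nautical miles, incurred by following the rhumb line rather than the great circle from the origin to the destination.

Great circle: cos σ = sin φ₁ sin φ₂ + cos φ₁ cos φ₂ cos Δλ,  σ = 0.8748 rad → d_gc = 3009.1 nmi
Rhumb line: Δψ = -0.4019, q = Δφ/Δψ = 0.4994, d_rh = R√(Δφ²+q²Δλ²) = 3440.3 nmi
Excess = 3440.3 − 3009.1 = 431.2 ≈ 431 nmi

431 nmi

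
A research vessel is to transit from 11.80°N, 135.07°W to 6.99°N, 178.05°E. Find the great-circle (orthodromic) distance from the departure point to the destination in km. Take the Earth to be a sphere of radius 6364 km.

Haversine: a = sin²(Δφ/2)+cos φ₁ cos φ₂ sin²(Δλ/2) = 0.15550;  σ = 2·atan2(√a,√(1−a))
σ = 46.449° → d = Rσ = 6364·0.81069 = 5159 km

5159 km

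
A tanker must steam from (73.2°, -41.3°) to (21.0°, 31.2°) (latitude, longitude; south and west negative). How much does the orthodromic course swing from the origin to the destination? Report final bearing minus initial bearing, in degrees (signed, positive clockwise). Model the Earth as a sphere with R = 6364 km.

+61.8°

At departure: θ₁ = atan2(sin Δλ cos φ₂, cos φ₁ sin φ₂ − sin φ₁ cos φ₂ cos Δλ) = 100.51°
At arrival: θ₂ = atan2(sin Δλ cos φ₁, −cos φ₂ sin φ₁ + sin φ₂ cos φ₁ cos Δλ) = 162.28°
Δθ = θ₂ − θ₁ = +61.8°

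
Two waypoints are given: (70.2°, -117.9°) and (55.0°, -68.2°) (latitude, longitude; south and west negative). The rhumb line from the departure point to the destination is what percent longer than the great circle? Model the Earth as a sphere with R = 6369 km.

Great circle: σ = 0.4592 rad → d_gc = Rσ = 2924.9 km
Rhumb: Δφ = -0.2653, Δλ = +0.8674, Δψ = -0.5914, q = Δφ/Δψ = 0.4486 → d_rh = R√(Δφ²+q²Δλ²) = 2999.3 km
Excess = (2999.3 − 2924.9) / 2924.9 = 74.4 / 2924.9 = 2.54% ≈ 2.5%

2.5%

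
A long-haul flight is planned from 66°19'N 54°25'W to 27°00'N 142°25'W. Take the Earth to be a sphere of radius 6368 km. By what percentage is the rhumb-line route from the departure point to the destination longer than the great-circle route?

Great circle: σ = 1.1282 rad → d_gc = Rσ = 7184.7 km
Rhumb: Δφ = -0.6862, Δλ = -1.5359, Δψ = -1.0725, q = Δφ/Δψ = 0.6398 → d_rh = R√(Δφ²+q²Δλ²) = 7632.4 km
Excess = (7632.4 − 7184.7) / 7184.7 = 447.7 / 7184.7 = 6.23% ≈ 6.2%

6.2%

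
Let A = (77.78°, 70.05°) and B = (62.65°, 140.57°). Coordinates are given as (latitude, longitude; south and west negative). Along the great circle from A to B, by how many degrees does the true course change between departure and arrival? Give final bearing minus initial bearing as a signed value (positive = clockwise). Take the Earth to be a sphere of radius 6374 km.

At departure: θ₁ = atan2(sin Δλ cos φ₂, cos φ₁ sin φ₂ − sin φ₁ cos φ₂ cos Δλ) = 84.95°
At arrival: θ₂ = atan2(sin Δλ cos φ₁, −cos φ₂ sin φ₁ + sin φ₂ cos φ₁ cos Δλ) = 152.68°
Δθ = θ₂ − θ₁ = +67.7°

+67.7°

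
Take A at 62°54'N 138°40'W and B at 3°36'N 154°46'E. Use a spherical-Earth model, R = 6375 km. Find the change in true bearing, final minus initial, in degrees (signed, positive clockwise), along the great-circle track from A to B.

-45.0°

Initial bearing θ₁ = atan2(sin Δλ cos φ₂, cos φ₁ sin φ₂ − sin φ₁ cos φ₂ cos Δλ) = 250.48°
Final bearing θ₂ = (initial bearing from the destination back to the start) + 180° = 205.48°
Δθ = θ₂ − θ₁ = -45.0°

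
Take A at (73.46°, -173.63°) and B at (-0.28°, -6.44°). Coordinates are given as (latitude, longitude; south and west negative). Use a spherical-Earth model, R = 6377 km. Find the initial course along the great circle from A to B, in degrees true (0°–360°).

N = sin Δλ·cos φ₂ = +0.2217;  D = cos φ₁ sin φ₂ − sin φ₁ cos φ₂ cos Δλ = +0.9334
initial course = atan2(N, D) = 13.36°

13.4°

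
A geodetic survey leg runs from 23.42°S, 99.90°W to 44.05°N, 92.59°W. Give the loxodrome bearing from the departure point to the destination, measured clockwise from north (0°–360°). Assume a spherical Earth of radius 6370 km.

5.7°

Δψ = ln[tan(π/4+φ₂/2)/tan(π/4+φ₁/2)] = +1.2788
Δλ = +0.1276 rad (taken the short way round)
course = atan2(Δλ, Δψ) = 5.70°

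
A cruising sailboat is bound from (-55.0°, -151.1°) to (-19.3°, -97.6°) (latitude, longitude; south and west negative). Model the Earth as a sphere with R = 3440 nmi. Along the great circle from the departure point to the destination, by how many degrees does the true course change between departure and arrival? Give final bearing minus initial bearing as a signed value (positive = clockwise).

-35.5°

At departure: θ₁ = atan2(sin Δλ cos φ₂, cos φ₁ sin φ₂ − sin φ₁ cos φ₂ cos Δλ) = 70.39°
At arrival: θ₂ = atan2(sin Δλ cos φ₁, −cos φ₂ sin φ₁ + sin φ₂ cos φ₁ cos Δλ) = 34.92°
Δθ = θ₂ − θ₁ = -35.5°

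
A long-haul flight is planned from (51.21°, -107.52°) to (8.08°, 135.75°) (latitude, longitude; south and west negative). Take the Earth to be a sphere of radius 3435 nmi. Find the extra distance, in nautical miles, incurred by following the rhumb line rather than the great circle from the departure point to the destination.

Great circle: cos σ = sin φ₁ sin φ₂ + cos φ₁ cos φ₂ cos Δλ,  σ = 1.7410 rad → d_gc = 5980.5 nmi
Rhumb line: Δψ = -0.9025, q = Δφ/Δψ = 0.8341, d_rh = R√(Δφ²+q²Δλ²) = 6384.4 nmi
Excess = 6384.4 − 5980.5 = 403.9 ≈ 404 nmi

404 nmi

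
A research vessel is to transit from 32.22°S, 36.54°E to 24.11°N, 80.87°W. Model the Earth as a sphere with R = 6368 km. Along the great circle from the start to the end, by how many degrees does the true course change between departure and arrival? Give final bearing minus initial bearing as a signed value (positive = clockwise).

+15.0°

At departure: θ₁ = atan2(sin Δλ cos φ₂, cos φ₁ sin φ₂ − sin φ₁ cos φ₂ cos Δλ) = 278.53°
At arrival: θ₂ = atan2(sin Δλ cos φ₁, −cos φ₂ sin φ₁ + sin φ₂ cos φ₁ cos Δλ) = 293.56°
Δθ = θ₂ − θ₁ = +15.0°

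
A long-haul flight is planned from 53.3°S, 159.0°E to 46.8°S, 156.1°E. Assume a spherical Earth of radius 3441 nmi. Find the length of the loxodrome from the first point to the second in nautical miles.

Rhumb course C = atan2(Δλ, Δψ) with Δψ = ln[tan(π/4+φ₂/2)/tan(π/4+φ₁/2)] = +0.1770, Δλ = -0.0506 → C = 344.05°
d = R·|Δφ| / |cos C| = 3441·0.11345 / 0.96148 = 406 nmi

406 nmi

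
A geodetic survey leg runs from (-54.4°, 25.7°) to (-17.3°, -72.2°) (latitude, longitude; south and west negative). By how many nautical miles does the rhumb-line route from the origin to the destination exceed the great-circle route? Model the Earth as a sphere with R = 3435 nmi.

Great circle: cos σ = sin φ₁ sin φ₂ + cos φ₁ cos φ₂ cos Δλ,  σ = 1.4046 rad → d_gc = 4824.9 nmi
Rhumb line: Δψ = +0.8295, q = Δφ/Δψ = 0.7806, d_rh = R√(Δφ²+q²Δλ²) = 5093.1 nmi
Excess = 5093.1 − 4824.9 = 268.2 ≈ 268 nmi

268 nmi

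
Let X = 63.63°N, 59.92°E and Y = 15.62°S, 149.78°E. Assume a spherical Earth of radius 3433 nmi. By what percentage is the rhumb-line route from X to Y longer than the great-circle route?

Great circle: σ = 1.8134 rad → d_gc = Rσ = 6225.3 nmi
Rhumb: Δφ = -1.3832, Δλ = +1.5684, Δψ = -1.7273, q = Δφ/Δψ = 0.8008 → d_rh = R√(Δφ²+q²Δλ²) = 6413.7 nmi
Excess = (6413.7 − 6225.3) / 6225.3 = 188.4 / 6225.3 = 3.03% ≈ 3.0%

3.0%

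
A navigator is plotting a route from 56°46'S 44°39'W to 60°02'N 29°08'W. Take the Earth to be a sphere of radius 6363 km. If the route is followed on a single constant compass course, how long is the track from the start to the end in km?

13046 km

Δψ = ln[tan(π/4+φ₂/2)/tan(π/4+φ₁/2)] = +2.5273;  Δφ = +2.0385 rad,  Δλ = +0.2708 rad
q = Δφ/Δψ = 0.8066
d = R·√(Δφ² + q²Δλ²) = 6363·2.05021 = 13046 km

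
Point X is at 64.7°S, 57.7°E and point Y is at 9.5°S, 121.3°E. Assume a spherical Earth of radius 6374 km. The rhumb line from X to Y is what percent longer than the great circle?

2.3%

Great circle: σ = 1.2275 rad → d_gc = Rσ = 7823.8 km
Rhumb: Δφ = +0.9634, Δλ = +1.1100, Δψ = +1.3276, q = Δφ/Δψ = 0.7257 → d_rh = R√(Δφ²+q²Δλ²) = 8004.6 km
Excess = (8004.6 − 7823.8) / 7823.8 = 180.8 / 7823.8 = 2.31% ≈ 2.3%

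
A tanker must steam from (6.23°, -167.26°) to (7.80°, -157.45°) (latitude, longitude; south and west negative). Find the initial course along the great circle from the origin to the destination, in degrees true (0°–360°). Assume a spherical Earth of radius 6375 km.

θ = atan2( sin Δλ·cos φ₂ ,  cos φ₁ sin φ₂ − sin φ₁ cos φ₂ cos Δλ )
  = atan2(+0.1688, +0.0290) = 80.26°

80.3°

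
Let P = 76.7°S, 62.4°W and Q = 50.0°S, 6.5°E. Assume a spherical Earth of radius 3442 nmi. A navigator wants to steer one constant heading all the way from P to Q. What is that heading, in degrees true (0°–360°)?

Meridional parts: M(φ₁)=-2.1491, M(φ₂)=-1.0107 → ΔM = +1.1384;  Δλ = +1.2025 rad
tan C = Δλ / ΔM = +1.0563 → C = 46.57°

46.6°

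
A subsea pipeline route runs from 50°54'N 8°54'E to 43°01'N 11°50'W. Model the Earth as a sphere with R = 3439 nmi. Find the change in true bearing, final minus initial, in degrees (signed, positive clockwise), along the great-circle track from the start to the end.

Initial bearing θ₁ = atan2(sin Δλ cos φ₂, cos φ₁ sin φ₂ − sin φ₁ cos φ₂ cos Δλ) = 248.80°
Final bearing θ₂ = (initial bearing from the destination back to the start) + 180° = 233.53°
Δθ = θ₂ − θ₁ = -15.3°

-15.3°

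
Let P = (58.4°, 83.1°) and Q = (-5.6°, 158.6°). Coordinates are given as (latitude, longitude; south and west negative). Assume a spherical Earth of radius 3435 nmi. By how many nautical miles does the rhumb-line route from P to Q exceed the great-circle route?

109 nmi

Great circle: cos σ = sin φ₁ sin φ₂ + cos φ₁ cos φ₂ cos Δλ,  σ = 1.5233 rad → d_gc = 5232.6 nmi
Rhumb line: Δψ = -1.3603, q = Δφ/Δψ = 0.8211, d_rh = R√(Δφ²+q²Δλ²) = 5342.0 nmi
Excess = 5342.0 − 5232.6 = 109.4 ≈ 109 nmi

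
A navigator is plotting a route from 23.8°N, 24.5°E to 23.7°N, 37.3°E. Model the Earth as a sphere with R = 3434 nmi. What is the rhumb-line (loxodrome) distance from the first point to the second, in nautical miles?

702 nmi

Δψ = ln[tan(π/4+φ₂/2)/tan(π/4+φ₁/2)] = -0.0019;  Δφ = -0.0017 rad,  Δλ = +0.2234 rad
q = Δφ/Δψ = 0.9153
d = R·√(Δφ² + q²Δλ²) = 3434·0.20449 = 702 nmi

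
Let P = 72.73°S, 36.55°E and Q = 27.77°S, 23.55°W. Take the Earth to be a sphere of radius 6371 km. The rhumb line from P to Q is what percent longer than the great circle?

3.0%

Great circle: σ = 0.9571 rad → d_gc = Rσ = 6097.9 km
Rhumb: Δφ = +0.7847, Δλ = -1.0489, Δψ = +1.3799, q = Δφ/Δψ = 0.5686 → d_rh = R√(Δφ²+q²Δλ²) = 6279.7 km
Excess = (6279.7 − 6097.9) / 6097.9 = 181.8 / 6097.9 = 2.98% ≈ 3.0%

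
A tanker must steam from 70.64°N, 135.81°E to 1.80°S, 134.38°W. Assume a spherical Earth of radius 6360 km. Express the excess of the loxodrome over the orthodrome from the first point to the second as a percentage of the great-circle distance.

Great circle: σ = 1.5993 rad → d_gc = Rσ = 10171.8 km
Rhumb: Δφ = -1.2643, Δλ = +1.5675, Δψ = -1.8000, q = Δφ/Δψ = 0.7024 → d_rh = R√(Δφ²+q²Δλ²) = 10662.6 km
Excess = (10662.6 − 10171.8) / 10171.8 = 490.8 / 10171.8 = 4.83% ≈ 4.8%

4.8%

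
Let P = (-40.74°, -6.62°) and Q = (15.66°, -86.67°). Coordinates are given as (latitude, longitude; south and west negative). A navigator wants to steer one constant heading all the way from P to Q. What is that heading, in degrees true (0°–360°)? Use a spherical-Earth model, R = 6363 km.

307.1°

Meridional parts: M(φ₁)=-0.7799, M(φ₂)=+0.2768 → ΔM = +1.0566;  Δλ = -1.3971 rad
tan C = Δλ / ΔM = -1.3222 → C = 307.10°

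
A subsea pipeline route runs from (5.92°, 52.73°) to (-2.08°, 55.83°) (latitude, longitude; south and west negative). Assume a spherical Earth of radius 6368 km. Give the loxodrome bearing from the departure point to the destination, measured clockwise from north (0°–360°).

158.8°

Δψ = ln[tan(π/4+φ₂/2)/tan(π/4+φ₁/2)] = -0.1398
Δλ = +0.0541 rad (taken the short way round)
course = atan2(Δλ, Δψ) = 158.85°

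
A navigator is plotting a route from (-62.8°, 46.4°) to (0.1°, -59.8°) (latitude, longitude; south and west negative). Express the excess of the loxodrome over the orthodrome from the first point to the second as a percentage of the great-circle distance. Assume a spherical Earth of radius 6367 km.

6.1%

Great circle: σ = 1.7002 rad → d_gc = Rσ = 10825.4 km
Rhumb: Δφ = +1.0978, Δλ = -1.8535, Δψ = +1.4209, q = Δφ/Δψ = 0.7726 → d_rh = R√(Δφ²+q²Δλ²) = 11489.1 km
Excess = (11489.1 − 10825.4) / 10825.4 = 663.7 / 10825.4 = 6.13% ≈ 6.1%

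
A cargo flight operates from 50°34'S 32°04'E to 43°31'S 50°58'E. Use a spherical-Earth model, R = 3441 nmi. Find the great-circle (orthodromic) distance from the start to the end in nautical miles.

878 nmi

cos σ = sin φ₁ sin φ₂ + cos φ₁ cos φ₂ cos Δλ
      = sin(-50.57°)sin(-43.52°) + cos(-50.57°)cos(-43.52°)cos(18.90°) = 0.9676
σ = 14.624° → d = Rσ = 3441·0.25523 = 878 nmi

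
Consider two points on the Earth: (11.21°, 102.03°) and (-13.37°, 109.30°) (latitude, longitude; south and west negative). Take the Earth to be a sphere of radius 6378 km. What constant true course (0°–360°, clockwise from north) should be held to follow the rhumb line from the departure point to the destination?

Meridional parts: M(φ₁)=+0.1969, M(φ₂)=-0.2355 → ΔM = -0.4324;  Δλ = +0.1269 rad
tan C = Δλ / ΔM = -0.2934 → C = 163.65°

163.6°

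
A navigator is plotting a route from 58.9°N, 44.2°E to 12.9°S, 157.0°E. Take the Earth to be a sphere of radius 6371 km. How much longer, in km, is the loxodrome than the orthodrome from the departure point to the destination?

Great circle: cos σ = sin φ₁ sin φ₂ + cos φ₁ cos φ₂ cos Δλ,  σ = 1.9674 rad → d_gc = 12534.2 km
Rhumb line: Δψ = -1.5063, q = Δφ/Δψ = 0.8320, d_rh = R√(Δφ²+q²Δλ²) = 13139.0 km
Excess = 13139.0 − 12534.2 = 604.8 ≈ 605 km

605 km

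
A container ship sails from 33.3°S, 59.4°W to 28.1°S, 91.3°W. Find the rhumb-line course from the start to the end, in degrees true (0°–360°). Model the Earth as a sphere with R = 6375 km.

Δψ = ln[tan(π/4+φ₂/2)/tan(π/4+φ₁/2)] = +0.1056
Δλ = -0.5568 rad (taken the short way round)
course = atan2(Δλ, Δψ) = 280.74°

280.7°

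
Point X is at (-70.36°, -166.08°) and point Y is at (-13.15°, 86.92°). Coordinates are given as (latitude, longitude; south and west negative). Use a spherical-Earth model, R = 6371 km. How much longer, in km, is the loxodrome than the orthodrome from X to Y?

818 km

Great circle: cos σ = sin φ₁ sin φ₂ + cos φ₁ cos φ₂ cos Δλ,  σ = 1.4519 rad → d_gc = 9250.3 km
Rhumb line: Δψ = +1.5224, q = Δφ/Δψ = 0.6559, d_rh = R√(Δφ²+q²Δλ²) = 10067.9 km
Excess = 10067.9 − 9250.3 = 817.6 ≈ 818 km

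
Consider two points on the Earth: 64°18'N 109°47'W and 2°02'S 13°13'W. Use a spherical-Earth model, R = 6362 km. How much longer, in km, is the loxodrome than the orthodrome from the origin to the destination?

Great circle: cos σ = sin φ₁ sin φ₂ + cos φ₁ cos φ₂ cos Δλ,  σ = 1.6524 rad → d_gc = 10512.69 km
Rhumb line: Δψ = -1.5134, q = Δφ/Δψ = 0.7650, d_rh = R√(Δφ²+q²Δλ²) = 11024.20 km
Excess = 11024.20 − 10512.69 = 511.51 ≈ 512 km

512 km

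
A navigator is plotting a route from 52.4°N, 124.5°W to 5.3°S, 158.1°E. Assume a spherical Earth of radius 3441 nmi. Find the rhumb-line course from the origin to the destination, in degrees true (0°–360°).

229.1°

Δψ = ln[tan(π/4+φ₂/2)/tan(π/4+φ₁/2)] = -1.1702
Δλ = -1.3509 rad (taken the short way round)
course = atan2(Δλ, Δψ) = 229.10°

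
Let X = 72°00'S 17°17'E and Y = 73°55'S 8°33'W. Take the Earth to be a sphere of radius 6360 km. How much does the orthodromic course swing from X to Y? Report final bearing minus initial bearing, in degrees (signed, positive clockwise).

+24.7°

Initial bearing θ₁ = atan2(sin Δλ cos φ₂, cos φ₁ sin φ₂ − sin φ₁ cos φ₂ cos Δλ) = 243.66°
Final bearing θ₂ = (initial bearing from the destination back to the start) + 180° = 268.39°
Δθ = θ₂ − θ₁ = +24.7°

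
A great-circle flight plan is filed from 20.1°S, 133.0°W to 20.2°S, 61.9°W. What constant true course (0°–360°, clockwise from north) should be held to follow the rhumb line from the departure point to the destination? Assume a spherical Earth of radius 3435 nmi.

Δψ = ln[tan(π/4+φ₂/2)/tan(π/4+φ₁/2)] = -0.0019
Δλ = +1.2409 rad (taken the short way round)
course = atan2(Δλ, Δψ) = 90.09°

90.1°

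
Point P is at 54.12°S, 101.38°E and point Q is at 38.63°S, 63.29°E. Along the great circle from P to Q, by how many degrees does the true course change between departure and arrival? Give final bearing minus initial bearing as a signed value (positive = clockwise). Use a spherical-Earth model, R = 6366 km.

Initial bearing θ₁ = atan2(sin Δλ cos φ₂, cos φ₁ sin φ₂ − sin φ₁ cos φ₂ cos Δλ) = 285.35°
Final bearing θ₂ = (initial bearing from the destination back to the start) + 180° = 313.66°
Δθ = θ₂ − θ₁ = +28.3°

+28.3°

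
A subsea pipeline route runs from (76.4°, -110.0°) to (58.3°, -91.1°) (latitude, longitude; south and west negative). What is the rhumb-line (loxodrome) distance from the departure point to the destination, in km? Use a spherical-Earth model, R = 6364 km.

2151 km

Δψ = ln[tan(π/4+φ₂/2)/tan(π/4+φ₁/2)] = -0.8675;  Δφ = -0.3159 rad,  Δλ = +0.3299 rad
q = Δφ/Δψ = 0.3642
d = R·√(Δφ² + q²Δλ²) = 6364·0.33797 = 2151 km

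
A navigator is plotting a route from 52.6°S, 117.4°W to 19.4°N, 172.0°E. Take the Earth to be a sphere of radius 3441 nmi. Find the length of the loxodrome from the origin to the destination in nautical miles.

5710 nmi

Rhumb course C = atan2(Δλ, Δψ) with Δψ = ln[tan(π/4+φ₂/2)/tan(π/4+φ₁/2)] = +1.4285, Δλ = -1.2322 → C = 319.22°
d = R·|Δφ| / |cos C| = 3441·1.25664 / 0.75723 = 5710 nmi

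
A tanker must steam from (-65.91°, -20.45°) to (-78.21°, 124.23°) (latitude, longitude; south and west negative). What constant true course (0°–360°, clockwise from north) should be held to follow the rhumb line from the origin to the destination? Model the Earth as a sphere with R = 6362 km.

106.0°

Δψ = ln[tan(π/4+φ₂/2)/tan(π/4+φ₁/2)] = -0.7259
Δλ = +2.5251 rad (taken the short way round)
course = atan2(Δλ, Δψ) = 106.04°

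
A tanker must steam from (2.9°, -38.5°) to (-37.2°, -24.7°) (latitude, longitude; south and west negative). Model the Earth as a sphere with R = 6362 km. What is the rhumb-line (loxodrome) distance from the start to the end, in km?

4676 km

Δψ = ln[tan(π/4+φ₂/2)/tan(π/4+φ₁/2)] = -0.7510;  Δφ = -0.6999 rad,  Δλ = +0.2409 rad
q = Δφ/Δψ = 0.9319
d = R·√(Δφ² + q²Δλ²) = 6362·0.73499 = 4676 km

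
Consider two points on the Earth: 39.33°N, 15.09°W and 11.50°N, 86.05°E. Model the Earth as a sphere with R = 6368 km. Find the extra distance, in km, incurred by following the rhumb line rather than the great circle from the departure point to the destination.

343 km

Great circle: cos σ = sin φ₁ sin φ₂ + cos φ₁ cos φ₂ cos Δλ,  σ = 1.5909 rad → d_gc = 10130.8 km
Rhumb line: Δψ = -0.5456, q = Δφ/Δψ = 0.8902, d_rh = R√(Δφ²+q²Δλ²) = 10473.7 km
Excess = 10473.7 − 10130.8 = 342.9 ≈ 343 km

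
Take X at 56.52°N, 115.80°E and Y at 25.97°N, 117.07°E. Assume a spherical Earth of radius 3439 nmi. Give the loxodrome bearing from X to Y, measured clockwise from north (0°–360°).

178.3°

Meridional parts: M(φ₁)=+1.2014, M(φ₂)=+0.4696 → ΔM = -0.7318;  Δλ = +0.0222 rad
tan C = Δλ / ΔM = -0.0303 → C = 178.26°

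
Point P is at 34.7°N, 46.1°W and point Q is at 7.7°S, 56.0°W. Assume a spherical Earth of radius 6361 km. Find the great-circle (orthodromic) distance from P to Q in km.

cos σ = sin φ₁ sin φ₂ + cos φ₁ cos φ₂ cos Δλ
      = sin(34.70°)sin(-7.70°) + cos(34.70°)cos(-7.70°)cos(-9.90°) = 0.7263
σ = 43.421° → d = Rσ = 6361·0.75784 = 4821 km

4821 km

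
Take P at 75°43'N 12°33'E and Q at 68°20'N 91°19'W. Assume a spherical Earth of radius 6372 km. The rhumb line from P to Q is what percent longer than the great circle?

Great circle: σ = 0.4975 rad → d_gc = Rσ = 3169.9 km
Rhumb: Δφ = -0.1289, Δλ = -1.8128, Δψ = -0.4235, q = Δφ/Δψ = 0.3043 → d_rh = R√(Δφ²+q²Δλ²) = 3609.5 km
Excess = (3609.5 − 3169.9) / 3169.9 = 439.6 / 3169.9 = 13.87% ≈ 13.9%

13.9%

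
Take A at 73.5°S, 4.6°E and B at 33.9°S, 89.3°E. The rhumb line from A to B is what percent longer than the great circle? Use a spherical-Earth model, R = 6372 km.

6.7%

Great circle: σ = 0.9806 rad → d_gc = Rσ = 6248.2 km
Rhumb: Δφ = +0.6912, Δλ = +1.4783, Δψ = +1.3015, q = Δφ/Δψ = 0.5310 → d_rh = R√(Δφ²+q²Δλ²) = 6664.6 km
Excess = (6664.6 − 6248.2) / 6248.2 = 416.4 / 6248.2 = 6.66% ≈ 6.7%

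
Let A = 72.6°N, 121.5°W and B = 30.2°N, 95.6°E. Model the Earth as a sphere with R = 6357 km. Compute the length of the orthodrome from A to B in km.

8222 km

Haversine: a = sin²(Δφ/2)+cos φ₁ cos φ₂ sin²(Δλ/2) = 0.36307;  σ = 2·atan2(√a,√(1−a))
σ = 74.106° → d = Rσ = 6357·1.29339 = 8222 km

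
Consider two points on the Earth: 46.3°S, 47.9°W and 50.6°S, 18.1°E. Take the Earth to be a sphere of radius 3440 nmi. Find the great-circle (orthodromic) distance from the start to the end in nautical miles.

Haversine: a = sin²(Δφ/2)+cos φ₁ cos φ₂ sin²(Δλ/2) = 0.13149;  σ = 2·atan2(√a,√(1−a))
σ = 42.521° → d = Rσ = 3440·0.74214 = 2553 nmi

2553 nmi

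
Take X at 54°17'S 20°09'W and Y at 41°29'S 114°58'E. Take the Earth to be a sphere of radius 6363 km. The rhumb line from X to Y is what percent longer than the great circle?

Great circle: σ = 1.3408 rad → d_gc = Rσ = 8531.7 km
Rhumb: Δφ = +0.2234, Δλ = +2.3582, Δψ = +0.3355, q = Δφ/Δψ = 0.6658 → d_rh = R√(Δφ²+q²Δλ²) = 10091.3 km
Excess = (10091.3 − 8531.7) / 8531.7 = 1559.6 / 8531.7 = 18.28% ≈ 18.3%

18.3%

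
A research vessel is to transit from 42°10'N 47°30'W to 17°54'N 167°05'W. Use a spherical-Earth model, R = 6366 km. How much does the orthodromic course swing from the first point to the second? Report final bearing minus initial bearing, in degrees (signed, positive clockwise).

-82.7°

Initial bearing θ₁ = atan2(sin Δλ cos φ₂, cos φ₁ sin φ₂ − sin φ₁ cos φ₂ cos Δλ) = 303.28°
Final bearing θ₂ = (initial bearing from the destination back to the start) + 180° = 220.63°
Δθ = θ₂ − θ₁ = -82.7°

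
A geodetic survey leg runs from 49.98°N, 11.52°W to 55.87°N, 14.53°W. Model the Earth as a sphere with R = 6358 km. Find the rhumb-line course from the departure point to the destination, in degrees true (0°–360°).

Δψ = ln[tan(π/4+φ₂/2)/tan(π/4+φ₁/2)] = +0.1709
Δλ = -0.0525 rad (taken the short way round)
course = atan2(Δλ, Δψ) = 342.91°

342.9°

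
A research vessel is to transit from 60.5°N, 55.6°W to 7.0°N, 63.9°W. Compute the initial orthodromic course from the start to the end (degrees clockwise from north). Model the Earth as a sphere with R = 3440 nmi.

190.2°

N = sin Δλ·cos φ₂ = -0.1433;  D = cos φ₁ sin φ₂ − sin φ₁ cos φ₂ cos Δλ = -0.7948
initial course = atan2(N, D) = 190.22°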